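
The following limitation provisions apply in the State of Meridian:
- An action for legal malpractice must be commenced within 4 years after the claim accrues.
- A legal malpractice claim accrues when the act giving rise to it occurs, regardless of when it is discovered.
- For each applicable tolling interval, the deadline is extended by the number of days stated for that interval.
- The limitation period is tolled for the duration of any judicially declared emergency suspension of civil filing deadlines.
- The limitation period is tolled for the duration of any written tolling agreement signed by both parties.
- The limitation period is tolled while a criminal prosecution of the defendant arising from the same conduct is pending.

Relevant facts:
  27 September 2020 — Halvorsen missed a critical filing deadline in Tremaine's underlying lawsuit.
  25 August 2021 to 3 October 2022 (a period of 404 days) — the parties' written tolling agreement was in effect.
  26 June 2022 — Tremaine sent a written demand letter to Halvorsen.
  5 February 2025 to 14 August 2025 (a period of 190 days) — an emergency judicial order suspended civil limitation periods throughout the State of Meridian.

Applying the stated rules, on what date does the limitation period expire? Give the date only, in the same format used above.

The limitation period began to run on 27 September 2020.
Adding the 4 years base period to 27 September 2020 gives a deadline of 27 September 2024, before any tolling.
The written tolling agreement from 25 August 2021 to 3 October 2022 tolled the period for 404 days, extending the deadline to 5 November 2025.
The period was tolled for 190 days by the emergency suspension of filing deadlines (5 February 2025 to 14 August 2025), pushing the deadline to 14 May 2026.
Nothing else in the chronology tolls or restarts the period.

14 May 2026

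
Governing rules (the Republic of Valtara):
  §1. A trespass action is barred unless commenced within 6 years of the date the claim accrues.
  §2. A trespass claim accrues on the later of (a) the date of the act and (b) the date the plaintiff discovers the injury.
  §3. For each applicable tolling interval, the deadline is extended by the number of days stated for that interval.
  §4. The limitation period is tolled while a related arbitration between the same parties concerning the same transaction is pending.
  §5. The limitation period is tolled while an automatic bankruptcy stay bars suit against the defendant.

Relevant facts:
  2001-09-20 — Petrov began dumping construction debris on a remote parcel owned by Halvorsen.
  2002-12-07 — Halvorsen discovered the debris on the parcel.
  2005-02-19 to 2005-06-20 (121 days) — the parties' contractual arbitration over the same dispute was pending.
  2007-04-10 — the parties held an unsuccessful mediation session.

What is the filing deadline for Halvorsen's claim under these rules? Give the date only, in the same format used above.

The claim accrued on 2002-12-07 — the later of the 2001-09-20 act and the 2002-12-07 discovery.
6 years from 2002-12-07 is 2008-12-07.
The period was tolled for 121 days by the pending related arbitration (2005-02-19 to 2005-06-20), pushing the deadline to 2009-04-07.
The other events in the timeline have no effect on the limitation period under the stated rules.

2009-04-07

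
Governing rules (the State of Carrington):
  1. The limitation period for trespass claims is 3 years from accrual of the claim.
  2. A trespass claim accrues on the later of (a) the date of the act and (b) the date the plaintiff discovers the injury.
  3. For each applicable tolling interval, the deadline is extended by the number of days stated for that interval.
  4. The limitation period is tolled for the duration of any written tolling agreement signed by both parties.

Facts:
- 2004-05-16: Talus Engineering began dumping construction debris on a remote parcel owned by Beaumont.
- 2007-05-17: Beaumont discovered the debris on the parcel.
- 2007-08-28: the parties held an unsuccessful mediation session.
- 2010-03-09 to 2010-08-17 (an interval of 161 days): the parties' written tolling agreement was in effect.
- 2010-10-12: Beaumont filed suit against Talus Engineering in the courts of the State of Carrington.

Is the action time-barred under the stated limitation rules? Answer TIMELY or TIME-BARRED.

Taking the later of the act (2004-05-16) and discovery (2007-05-17), the claim accrued on 2007-05-17.
The untolled deadline — 3 years after 2007-05-17 — is 2010-05-17.
The period was tolled for 161 days by the written tolling agreement (2010-03-09 to 2010-08-17), pushing the deadline to 2010-10-25.
The other events in the timeline have no effect on the limitation period under the stated rules.
The 2010-10-12 filing precedes the 2010-10-25 deadline; the claim is timely.

TIMELY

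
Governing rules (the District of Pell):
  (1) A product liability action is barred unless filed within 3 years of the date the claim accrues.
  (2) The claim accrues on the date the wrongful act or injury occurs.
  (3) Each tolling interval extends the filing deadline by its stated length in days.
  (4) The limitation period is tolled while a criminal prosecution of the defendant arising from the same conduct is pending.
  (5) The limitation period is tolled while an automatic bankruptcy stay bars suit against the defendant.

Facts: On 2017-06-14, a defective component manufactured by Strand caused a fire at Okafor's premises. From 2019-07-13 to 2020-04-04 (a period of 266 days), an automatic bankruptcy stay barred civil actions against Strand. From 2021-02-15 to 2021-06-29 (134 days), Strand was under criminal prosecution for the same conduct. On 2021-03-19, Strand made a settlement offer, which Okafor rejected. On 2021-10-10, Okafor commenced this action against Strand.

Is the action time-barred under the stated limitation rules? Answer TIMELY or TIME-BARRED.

The claim accrued on 2017-06-14, the date of the act.
Adding the 3 years base period to 2017-06-14 gives a deadline of 2020-06-14, before any tolling.
The period was tolled for 266 days by the automatic bankruptcy stay (2019-07-13 to 2020-04-04), pushing the deadline to 2021-03-07.
Because the pending criminal prosecution ran from 2021-02-15 to 2021-06-29, the deadline is extended by 134 days to 2021-07-19.
Nothing else in the chronology tolls or restarts the period.
Filing on 2021-10-10 missed the 2021-07-19 deadline — the action is time-barred.

TIME-BARRED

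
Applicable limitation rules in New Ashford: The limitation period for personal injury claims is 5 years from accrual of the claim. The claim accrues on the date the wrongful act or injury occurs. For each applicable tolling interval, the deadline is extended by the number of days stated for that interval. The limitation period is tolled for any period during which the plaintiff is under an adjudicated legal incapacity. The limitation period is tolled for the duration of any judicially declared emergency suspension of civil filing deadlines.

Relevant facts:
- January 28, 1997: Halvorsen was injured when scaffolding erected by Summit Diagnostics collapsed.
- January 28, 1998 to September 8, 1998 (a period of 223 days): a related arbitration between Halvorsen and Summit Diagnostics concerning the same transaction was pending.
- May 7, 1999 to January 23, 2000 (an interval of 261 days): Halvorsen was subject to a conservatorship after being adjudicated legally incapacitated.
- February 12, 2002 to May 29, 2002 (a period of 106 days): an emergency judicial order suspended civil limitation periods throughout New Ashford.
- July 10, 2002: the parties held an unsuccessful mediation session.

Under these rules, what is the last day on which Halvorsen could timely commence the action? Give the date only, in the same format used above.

January 30, 2003

The limitation period began to run on January 28, 1997.
5 years from January 28, 1997 is January 28, 2002.
The period was tolled for 261 days by the plaintiff's legal incapacity (May 7, 1999 to January 23, 2000), pushing the deadline to October 16, 2002.
Because the emergency suspension of filing deadlines ran from February 12, 2002 to May 29, 2002, the deadline is extended by 106 days to January 30, 2003.
No stated provision tolls the period for a pending arbitration, so the interval from January 28, 1998 to September 8, 1998 has no effect on the deadline.
None of the other events listed affects the running of the period under the stated rules.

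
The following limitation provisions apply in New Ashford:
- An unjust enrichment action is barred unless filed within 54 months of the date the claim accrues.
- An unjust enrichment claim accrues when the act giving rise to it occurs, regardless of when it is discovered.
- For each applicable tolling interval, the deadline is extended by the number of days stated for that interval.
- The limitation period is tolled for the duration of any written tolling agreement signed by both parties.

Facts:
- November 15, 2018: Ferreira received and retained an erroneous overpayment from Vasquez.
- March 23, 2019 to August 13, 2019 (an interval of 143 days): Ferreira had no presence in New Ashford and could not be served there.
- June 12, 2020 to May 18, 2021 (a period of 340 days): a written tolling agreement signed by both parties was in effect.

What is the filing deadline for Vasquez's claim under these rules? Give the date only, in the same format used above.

April 19, 2024

The limitation period began to run on November 15, 2018.
54 months from November 15, 2018 is May 15, 2023.
The written tolling agreement from June 12, 2020 to May 18, 2021 tolled the period for 340 days, extending the deadline to April 19, 2024.
Although the defendant's absence ran from March 23, 2019 to August 13, 2019, the stated rules do not make that a tolling event, so it is disregarded.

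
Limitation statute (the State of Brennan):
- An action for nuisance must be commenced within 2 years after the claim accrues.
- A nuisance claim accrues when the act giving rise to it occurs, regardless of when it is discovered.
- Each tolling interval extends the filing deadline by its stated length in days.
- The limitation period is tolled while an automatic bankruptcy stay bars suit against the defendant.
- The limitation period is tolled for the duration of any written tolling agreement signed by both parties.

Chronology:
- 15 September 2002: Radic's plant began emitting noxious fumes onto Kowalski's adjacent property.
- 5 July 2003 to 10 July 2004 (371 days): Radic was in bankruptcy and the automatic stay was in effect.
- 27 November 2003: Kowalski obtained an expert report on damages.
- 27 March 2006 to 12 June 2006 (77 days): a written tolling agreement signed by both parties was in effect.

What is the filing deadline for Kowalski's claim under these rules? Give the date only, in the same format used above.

The limitation period began to run on 15 September 2002.
The untolled deadline — 2 years after 15 September 2002 — is 15 September 2004.
The period was tolled for 371 days by the automatic bankruptcy stay (5 July 2003 to 10 July 2004), pushing the deadline to 21 September 2005.
The written tolling agreement starting 27 March 2006 came too late — the period had run on 21 September 2005 — and so does not extend the deadline.
The other events in the timeline have no effect on the limitation period under the stated rules.

21 September 2005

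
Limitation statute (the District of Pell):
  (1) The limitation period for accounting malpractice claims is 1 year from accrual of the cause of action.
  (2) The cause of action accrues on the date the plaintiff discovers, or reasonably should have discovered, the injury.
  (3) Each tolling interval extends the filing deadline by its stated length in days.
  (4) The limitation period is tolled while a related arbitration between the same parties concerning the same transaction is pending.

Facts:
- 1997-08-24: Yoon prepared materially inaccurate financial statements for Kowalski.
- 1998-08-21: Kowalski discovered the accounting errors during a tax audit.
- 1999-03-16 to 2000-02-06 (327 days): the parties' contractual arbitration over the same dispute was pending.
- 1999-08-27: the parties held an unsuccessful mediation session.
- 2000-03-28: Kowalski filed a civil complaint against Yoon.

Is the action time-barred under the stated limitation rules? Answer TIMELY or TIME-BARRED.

Under the discovery rule, the claim accrued on 1998-08-21, when Kowalski discovered the injury — not on the 1997-08-24 date of the underlying act.
1 year from 1998-08-21 is 1999-08-21.
The period was tolled for 327 days by the pending related arbitration (1999-03-16 to 2000-02-06), pushing the deadline to 2000-07-13.
The other events in the timeline have no effect on the limitation period under the stated rules.
The 2000-03-28 filing precedes the 2000-07-13 deadline; the claim is timely.

TIMELY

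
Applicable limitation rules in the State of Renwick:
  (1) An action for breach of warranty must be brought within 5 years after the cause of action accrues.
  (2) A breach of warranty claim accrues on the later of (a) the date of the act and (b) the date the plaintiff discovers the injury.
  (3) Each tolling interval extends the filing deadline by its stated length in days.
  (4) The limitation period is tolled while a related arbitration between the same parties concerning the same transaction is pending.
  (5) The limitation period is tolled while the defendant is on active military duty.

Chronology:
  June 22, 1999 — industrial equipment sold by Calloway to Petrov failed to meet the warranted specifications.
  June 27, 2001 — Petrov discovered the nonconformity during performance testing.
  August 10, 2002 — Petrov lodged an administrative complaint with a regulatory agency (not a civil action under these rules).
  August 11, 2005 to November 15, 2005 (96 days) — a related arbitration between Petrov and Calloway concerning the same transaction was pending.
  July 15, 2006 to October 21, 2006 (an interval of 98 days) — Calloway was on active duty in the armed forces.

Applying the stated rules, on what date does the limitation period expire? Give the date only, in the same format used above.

The claim accrued on June 27, 2001 — the later of the June 22, 1999 act and the June 27, 2001 discovery.
Adding the 5 years base period to June 27, 2001 gives a deadline of June 27, 2006, before any tolling.
The pending related arbitration from August 11, 2005 to November 15, 2005 tolled the period for 96 days, extending the deadline to October 1, 2006.
The period was tolled for 98 days by the defendant's active military service (July 15, 2006 to October 21, 2006), pushing the deadline to January 7, 2007.
None of the other events listed affects the running of the period under the stated rules.

January 7, 2007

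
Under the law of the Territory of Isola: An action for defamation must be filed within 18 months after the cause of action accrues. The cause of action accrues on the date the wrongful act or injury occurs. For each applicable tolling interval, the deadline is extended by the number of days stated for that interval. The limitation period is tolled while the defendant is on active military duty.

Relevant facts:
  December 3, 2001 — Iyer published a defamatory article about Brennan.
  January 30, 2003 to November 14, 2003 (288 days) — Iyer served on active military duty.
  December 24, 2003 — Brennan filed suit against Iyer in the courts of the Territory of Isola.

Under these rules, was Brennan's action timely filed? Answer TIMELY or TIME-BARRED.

TIMELY

The limitation period began to run on December 3, 2001.
18 months from December 3, 2001 is June 3, 2003.
The period was tolled for 288 days by the defendant's active military service (January 30, 2003 to November 14, 2003), pushing the deadline to March 17, 2004.
Filing on December 24, 2003 beat the March 17, 2004 deadline — the action is timely.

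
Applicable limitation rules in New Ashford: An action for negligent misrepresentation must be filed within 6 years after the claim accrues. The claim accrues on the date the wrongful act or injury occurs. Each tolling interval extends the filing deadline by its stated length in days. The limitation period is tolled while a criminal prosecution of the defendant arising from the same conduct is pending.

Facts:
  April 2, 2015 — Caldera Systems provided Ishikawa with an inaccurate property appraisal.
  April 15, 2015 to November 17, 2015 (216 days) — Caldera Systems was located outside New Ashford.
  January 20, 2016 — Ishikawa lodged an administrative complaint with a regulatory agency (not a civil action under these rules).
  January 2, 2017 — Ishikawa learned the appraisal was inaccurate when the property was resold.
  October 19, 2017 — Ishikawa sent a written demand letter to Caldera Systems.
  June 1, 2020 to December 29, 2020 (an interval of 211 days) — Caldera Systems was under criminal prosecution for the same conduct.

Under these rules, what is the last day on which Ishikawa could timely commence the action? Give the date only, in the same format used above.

Because the rule ties accrual to occurrence, the claim accrued on April 2, 2015, not on the January 2, 2017 discovery date.
6 years from April 2, 2015 is April 2, 2021.
The period was tolled for 211 days by the pending criminal prosecution (June 1, 2020 to December 29, 2020), pushing the deadline to October 30, 2021.
Although the defendant's absence ran from April 15, 2015 to November 17, 2015, the stated rules do not make that a tolling event, so it is disregarded.
Nothing else in the chronology tolls or restarts the period.

October 30, 2021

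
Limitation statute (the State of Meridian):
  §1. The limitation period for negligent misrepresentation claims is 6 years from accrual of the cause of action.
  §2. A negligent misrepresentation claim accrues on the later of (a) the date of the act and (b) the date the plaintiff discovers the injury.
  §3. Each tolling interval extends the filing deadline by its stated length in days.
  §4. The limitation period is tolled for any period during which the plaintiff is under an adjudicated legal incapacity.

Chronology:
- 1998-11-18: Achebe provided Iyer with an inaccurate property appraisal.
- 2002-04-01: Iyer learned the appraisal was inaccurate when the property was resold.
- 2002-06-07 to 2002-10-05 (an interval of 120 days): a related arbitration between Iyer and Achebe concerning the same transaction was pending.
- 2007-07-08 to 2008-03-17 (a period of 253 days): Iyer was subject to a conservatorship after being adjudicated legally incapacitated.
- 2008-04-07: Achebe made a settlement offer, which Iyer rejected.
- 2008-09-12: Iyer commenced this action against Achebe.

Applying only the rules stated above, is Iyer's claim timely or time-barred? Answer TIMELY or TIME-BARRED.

TIMELY

Because discovery on 2002-04-01 post-dates the 1998-11-18 act, accrual under the later-of rule falls on 2002-04-01.
Adding the 6 years base period to 2002-04-01 gives a deadline of 2008-04-01, before any tolling.
The period was tolled for 253 days by the plaintiff's legal incapacity (2007-07-08 to 2008-03-17), pushing the deadline to 2008-12-10.
Although a pending arbitration ran from 2002-06-07 to 2002-10-05, the stated rules do not make that a tolling event, so it is disregarded.
The other events in the timeline have no effect on the limitation period under the stated rules.
Filing on 2008-09-12 beat the 2008-12-10 deadline — the action is timely.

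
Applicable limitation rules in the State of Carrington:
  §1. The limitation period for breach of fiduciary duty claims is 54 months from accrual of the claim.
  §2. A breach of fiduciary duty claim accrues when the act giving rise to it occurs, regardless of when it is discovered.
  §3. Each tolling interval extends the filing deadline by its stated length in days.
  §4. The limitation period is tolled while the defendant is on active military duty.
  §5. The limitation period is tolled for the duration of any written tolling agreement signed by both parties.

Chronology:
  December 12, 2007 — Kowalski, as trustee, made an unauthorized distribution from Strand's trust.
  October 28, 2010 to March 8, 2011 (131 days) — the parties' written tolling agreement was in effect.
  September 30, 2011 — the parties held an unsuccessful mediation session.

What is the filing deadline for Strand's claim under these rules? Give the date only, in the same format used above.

October 21, 2012

The limitation period began to run on December 12, 2007.
Adding the 54 months base period to December 12, 2007 gives a deadline of June 12, 2012, before any tolling.
The written tolling agreement from October 28, 2010 to March 8, 2011 tolled the period for 131 days, extending the deadline to October 21, 2012.
None of the other events listed affects the running of the period under the stated rules.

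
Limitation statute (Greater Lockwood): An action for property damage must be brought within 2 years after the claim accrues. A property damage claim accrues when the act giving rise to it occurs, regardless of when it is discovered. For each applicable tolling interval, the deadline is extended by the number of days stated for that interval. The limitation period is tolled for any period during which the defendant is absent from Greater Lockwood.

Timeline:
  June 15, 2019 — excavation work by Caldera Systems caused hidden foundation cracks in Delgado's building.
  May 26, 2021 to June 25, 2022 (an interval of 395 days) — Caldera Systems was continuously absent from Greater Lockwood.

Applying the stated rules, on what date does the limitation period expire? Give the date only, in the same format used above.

The claim accrued on June 15, 2019, when the wrongful act occurred.
2 years from June 15, 2019 is June 15, 2021.
The period was tolled for 395 days by the defendant's absence from the jurisdiction (May 26, 2021 to June 25, 2022), pushing the deadline to July 15, 2022.

July 15, 2022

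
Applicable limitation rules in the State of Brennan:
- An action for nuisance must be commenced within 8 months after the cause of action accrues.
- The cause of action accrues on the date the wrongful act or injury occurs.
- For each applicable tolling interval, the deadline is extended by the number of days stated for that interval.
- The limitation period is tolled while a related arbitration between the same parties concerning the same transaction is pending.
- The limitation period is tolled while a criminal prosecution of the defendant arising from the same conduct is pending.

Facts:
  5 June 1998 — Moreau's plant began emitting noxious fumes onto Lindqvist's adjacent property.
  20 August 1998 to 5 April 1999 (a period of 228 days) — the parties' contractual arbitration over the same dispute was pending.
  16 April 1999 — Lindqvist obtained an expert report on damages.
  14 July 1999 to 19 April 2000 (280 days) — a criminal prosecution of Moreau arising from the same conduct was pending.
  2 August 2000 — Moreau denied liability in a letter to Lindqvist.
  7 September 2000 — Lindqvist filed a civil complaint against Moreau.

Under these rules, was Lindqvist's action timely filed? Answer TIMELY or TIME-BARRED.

The limitation period began to run on 5 June 1998.
8 months from 5 June 1998 is 5 February 1999.
Because the pending related arbitration ran from 20 August 1998 to 5 April 1999, the deadline is extended by 228 days to 21 September 1999.
The period was tolled for 280 days by the pending criminal prosecution (14 July 1999 to 19 April 2000), pushing the deadline to 27 June 2000.
Nothing else in the chronology tolls or restarts the period.
Filing on 7 September 2000 missed the 27 June 2000 deadline — the action is time-barred.

TIME-BARRED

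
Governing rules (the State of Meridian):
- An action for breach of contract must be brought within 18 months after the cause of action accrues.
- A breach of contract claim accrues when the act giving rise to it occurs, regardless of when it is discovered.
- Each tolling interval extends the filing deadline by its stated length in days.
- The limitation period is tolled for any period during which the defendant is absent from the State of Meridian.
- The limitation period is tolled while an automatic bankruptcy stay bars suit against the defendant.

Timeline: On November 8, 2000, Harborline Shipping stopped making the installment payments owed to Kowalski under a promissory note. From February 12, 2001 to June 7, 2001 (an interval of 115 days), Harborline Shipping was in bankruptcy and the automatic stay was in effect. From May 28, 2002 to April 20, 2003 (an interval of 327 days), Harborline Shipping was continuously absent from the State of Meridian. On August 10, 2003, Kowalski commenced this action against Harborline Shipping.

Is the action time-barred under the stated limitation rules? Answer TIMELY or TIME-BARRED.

TIME-BARRED

The claim accrued on November 8, 2000, when the wrongful act occurred.
Adding the 18 months base period to November 8, 2000 gives a deadline of May 8, 2002, before any tolling.
The period was tolled for 115 days by the automatic bankruptcy stay (February 12, 2001 to June 7, 2001), pushing the deadline to August 31, 2002.
The period was tolled for 327 days by the defendant's absence from the jurisdiction (May 28, 2002 to April 20, 2003), pushing the deadline to July 24, 2003.
Kowalski filed on August 10, 2003, after the July 24, 2003 deadline, so the action is time-barred.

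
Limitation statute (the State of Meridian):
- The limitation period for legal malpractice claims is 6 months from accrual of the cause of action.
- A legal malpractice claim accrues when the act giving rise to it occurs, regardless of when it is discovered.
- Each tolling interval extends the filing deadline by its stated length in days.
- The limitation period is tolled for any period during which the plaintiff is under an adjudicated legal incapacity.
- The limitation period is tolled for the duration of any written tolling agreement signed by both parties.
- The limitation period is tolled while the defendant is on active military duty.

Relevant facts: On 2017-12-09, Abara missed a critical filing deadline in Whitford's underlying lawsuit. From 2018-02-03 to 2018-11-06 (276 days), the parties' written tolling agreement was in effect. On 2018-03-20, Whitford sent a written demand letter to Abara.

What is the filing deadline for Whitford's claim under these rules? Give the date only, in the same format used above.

The cause of action accrued on 2017-12-09, the date of the act.
6 months from 2017-12-09 is 2018-06-09.
Because the written tolling agreement ran from 2018-02-03 to 2018-11-06, the deadline is extended by 276 days to 2019-03-12.
Nothing else in the chronology tolls or restarts the period.

2019-03-12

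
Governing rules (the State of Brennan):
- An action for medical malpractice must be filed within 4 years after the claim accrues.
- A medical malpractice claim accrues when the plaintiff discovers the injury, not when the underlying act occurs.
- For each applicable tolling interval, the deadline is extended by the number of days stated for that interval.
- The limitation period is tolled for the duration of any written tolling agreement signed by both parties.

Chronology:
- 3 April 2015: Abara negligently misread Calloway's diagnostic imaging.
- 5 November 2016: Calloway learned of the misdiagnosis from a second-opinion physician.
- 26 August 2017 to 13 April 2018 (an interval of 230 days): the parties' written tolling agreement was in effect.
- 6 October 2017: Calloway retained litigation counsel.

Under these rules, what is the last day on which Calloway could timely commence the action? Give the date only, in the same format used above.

23 June 2021

Under the discovery rule, the claim accrued on 5 November 2016, when Calloway discovered the injury — not on the 3 April 2015 date of the underlying act.
4 years from 5 November 2016 is 5 November 2020.
The written tolling agreement from 26 August 2017 to 13 April 2018 tolled the period for 230 days, extending the deadline to 23 June 2021.
The other events in the timeline have no effect on the limitation period under the stated rules.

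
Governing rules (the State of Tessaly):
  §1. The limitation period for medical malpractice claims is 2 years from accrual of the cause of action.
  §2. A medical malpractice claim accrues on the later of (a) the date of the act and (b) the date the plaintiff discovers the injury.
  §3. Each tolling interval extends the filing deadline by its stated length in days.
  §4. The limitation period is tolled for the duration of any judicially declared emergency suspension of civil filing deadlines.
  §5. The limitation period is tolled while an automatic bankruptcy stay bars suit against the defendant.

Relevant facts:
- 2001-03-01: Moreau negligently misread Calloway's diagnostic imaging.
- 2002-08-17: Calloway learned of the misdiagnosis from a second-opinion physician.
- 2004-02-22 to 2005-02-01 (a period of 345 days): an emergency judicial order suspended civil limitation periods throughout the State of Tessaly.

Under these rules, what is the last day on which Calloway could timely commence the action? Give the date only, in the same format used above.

The claim accrued on 2002-08-17 — the later of the 2001-03-01 act and the 2002-08-17 discovery.
2 years from 2002-08-17 is 2004-08-17.
The emergency suspension of filing deadlines from 2004-02-22 to 2005-02-01 tolled the period for 345 days, extending the deadline to 2005-07-28.

2005-07-28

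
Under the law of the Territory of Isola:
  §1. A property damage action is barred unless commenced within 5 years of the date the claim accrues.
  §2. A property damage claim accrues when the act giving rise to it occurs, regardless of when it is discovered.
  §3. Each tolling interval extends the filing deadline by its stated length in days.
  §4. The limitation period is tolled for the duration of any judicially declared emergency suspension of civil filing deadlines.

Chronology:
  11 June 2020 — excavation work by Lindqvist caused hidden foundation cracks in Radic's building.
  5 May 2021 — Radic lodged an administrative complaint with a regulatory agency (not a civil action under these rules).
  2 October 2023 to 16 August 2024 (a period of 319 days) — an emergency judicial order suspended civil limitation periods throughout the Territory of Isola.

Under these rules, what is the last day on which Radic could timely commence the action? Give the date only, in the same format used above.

26 April 2026

The limitation period began to run on 11 June 2020.
Adding the 5 years base period to 11 June 2020 gives a deadline of 11 June 2025, before any tolling.
Because the emergency suspension of filing deadlines ran from 2 October 2023 to 16 August 2024, the deadline is extended by 319 days to 26 April 2026.
Nothing else in the chronology tolls or restarts the period.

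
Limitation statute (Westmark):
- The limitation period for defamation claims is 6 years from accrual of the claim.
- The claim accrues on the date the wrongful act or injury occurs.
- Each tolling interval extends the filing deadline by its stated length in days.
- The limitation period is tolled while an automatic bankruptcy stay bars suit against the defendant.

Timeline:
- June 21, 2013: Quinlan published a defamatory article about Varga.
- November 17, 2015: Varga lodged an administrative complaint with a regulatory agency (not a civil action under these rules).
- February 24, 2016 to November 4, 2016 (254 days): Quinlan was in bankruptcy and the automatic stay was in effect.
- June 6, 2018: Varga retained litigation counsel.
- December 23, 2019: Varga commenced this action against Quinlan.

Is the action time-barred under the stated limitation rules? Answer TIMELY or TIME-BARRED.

TIMELY

The claim accrued on June 21, 2013, the date of the act.
6 years from June 21, 2013 is June 21, 2019.
The period was tolled for 254 days by the automatic bankruptcy stay (February 24, 2016 to November 4, 2016), pushing the deadline to March 1, 2020.
Nothing else in the chronology tolls or restarts the period.
The December 23, 2019 filing precedes the March 1, 2020 deadline; the claim is timely.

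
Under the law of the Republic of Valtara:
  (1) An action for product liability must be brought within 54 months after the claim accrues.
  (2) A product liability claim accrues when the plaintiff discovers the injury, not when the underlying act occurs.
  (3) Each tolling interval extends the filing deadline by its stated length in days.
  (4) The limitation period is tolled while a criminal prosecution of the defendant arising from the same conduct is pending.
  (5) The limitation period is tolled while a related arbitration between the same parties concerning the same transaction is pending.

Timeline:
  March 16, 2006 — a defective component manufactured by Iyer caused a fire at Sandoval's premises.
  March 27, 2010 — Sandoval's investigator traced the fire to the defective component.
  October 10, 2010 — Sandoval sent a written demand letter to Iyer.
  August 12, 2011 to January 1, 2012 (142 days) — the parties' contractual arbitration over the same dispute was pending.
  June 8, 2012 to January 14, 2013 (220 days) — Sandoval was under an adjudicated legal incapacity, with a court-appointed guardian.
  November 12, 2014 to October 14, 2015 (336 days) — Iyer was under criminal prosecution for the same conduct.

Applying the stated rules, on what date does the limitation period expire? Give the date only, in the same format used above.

The claim did not accrue until Sandoval discovered the injury on March 27, 2010; the March 16, 2006 act date does not start the clock under the stated rule.
Adding the 54 months base period to March 27, 2010 gives a deadline of September 27, 2014, before any tolling.
The pending related arbitration from August 12, 2011 to January 1, 2012 tolled the period for 142 days, extending the deadline to February 16, 2015.
The period was tolled for 336 days by the pending criminal prosecution (November 12, 2014 to October 14, 2015), pushing the deadline to January 18, 2016.
The plaintiff's legal incapacity from June 8, 2012 to January 14, 2013 does not toll the period, because no stated rule makes the plaintiff's incapacity a tolling event.
None of the other events listed affects the running of the period under the stated rules.

January 18, 2016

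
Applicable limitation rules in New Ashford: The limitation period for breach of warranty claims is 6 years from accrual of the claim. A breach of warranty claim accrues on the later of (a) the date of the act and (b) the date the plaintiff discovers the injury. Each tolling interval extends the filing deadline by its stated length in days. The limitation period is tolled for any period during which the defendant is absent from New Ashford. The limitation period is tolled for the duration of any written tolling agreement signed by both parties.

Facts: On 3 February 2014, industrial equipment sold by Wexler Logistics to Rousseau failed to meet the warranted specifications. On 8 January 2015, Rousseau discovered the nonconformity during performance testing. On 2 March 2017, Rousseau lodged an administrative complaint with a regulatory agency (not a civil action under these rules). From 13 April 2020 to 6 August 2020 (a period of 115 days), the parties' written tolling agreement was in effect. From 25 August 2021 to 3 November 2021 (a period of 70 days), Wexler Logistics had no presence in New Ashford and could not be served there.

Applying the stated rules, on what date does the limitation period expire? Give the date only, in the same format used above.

Taking the later of the act (3 February 2014) and discovery (8 January 2015), the claim accrued on 8 January 2015.
The untolled deadline — 6 years after 8 January 2015 — is 8 January 2021.
Because the written tolling agreement ran from 13 April 2020 to 6 August 2020, the deadline is extended by 115 days to 3 May 2021.
The defendant's absence from the jurisdiction from 25 August 2021 to 3 November 2021 began after the period had already run on 3 May 2021, so it has no tolling effect.
Nothing else in the chronology tolls or restarts the period.

3 May 2021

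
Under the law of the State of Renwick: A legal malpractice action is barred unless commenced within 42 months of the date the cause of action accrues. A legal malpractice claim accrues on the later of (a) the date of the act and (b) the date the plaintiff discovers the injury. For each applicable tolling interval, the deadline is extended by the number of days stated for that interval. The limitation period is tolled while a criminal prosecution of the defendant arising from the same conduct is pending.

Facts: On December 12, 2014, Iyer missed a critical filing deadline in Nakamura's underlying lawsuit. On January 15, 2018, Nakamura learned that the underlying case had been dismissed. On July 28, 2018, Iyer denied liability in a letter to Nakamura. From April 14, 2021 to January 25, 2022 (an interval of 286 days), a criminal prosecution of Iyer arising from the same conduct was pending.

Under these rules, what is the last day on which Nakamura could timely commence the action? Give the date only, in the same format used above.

Because discovery on January 15, 2018 post-dates the December 12, 2014 act, accrual under the later-of rule falls on January 15, 2018.
Adding the 42 months base period to January 15, 2018 gives a deadline of July 15, 2021, before any tolling.
The pending criminal prosecution from April 14, 2021 to January 25, 2022 tolled the period for 286 days, extending the deadline to April 27, 2022.
Nothing else in the chronology tolls or restarts the period.

April 27, 2022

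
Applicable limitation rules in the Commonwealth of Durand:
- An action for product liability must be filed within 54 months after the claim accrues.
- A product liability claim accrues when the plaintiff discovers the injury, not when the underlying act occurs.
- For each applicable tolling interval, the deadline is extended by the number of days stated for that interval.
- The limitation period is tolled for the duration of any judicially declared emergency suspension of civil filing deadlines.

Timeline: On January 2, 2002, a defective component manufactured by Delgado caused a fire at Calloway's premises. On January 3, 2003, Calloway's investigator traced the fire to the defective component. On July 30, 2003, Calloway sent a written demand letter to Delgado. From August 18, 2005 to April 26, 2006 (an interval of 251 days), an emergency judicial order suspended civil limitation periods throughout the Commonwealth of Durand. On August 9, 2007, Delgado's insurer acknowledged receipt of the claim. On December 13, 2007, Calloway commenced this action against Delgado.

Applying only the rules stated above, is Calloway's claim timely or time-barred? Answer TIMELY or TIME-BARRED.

TIMELY

Under the discovery rule, the claim accrued on January 3, 2003, when Calloway discovered the injury — not on the January 2, 2002 date of the underlying act.
The untolled deadline — 54 months after January 3, 2003 — is July 3, 2007.
The emergency suspension of filing deadlines from August 18, 2005 to April 26, 2006 tolled the period for 251 days, extending the deadline to March 10, 2008.
None of the other events listed affects the running of the period under the stated rules.
Calloway filed on December 13, 2007, before the March 10, 2008 deadline, so the action is timely.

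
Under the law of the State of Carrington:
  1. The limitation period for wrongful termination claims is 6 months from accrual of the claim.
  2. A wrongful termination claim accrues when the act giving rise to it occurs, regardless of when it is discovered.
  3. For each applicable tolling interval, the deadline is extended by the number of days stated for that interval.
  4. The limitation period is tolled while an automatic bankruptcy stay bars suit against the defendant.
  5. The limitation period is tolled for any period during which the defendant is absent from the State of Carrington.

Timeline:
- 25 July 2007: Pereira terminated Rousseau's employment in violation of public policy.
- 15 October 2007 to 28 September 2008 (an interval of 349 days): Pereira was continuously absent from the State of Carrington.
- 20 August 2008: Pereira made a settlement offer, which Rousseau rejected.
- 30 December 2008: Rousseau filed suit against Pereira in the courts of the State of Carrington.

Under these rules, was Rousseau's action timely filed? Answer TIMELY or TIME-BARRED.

The claim accrued on 25 July 2007, the date of the act.
6 months from 25 July 2007 is 25 January 2008.
Because the defendant's absence from the jurisdiction ran from 15 October 2007 to 28 September 2008, the deadline is extended by 349 days to 8 January 2009.
The other events in the timeline have no effect on the limitation period under the stated rules.
The 30 December 2008 filing precedes the 8 January 2009 deadline; the claim is timely.

TIMELY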